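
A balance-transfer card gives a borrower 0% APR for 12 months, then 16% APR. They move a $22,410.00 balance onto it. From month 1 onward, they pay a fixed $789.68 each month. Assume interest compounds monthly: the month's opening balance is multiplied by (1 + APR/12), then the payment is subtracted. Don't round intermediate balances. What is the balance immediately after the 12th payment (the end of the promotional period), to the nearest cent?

Promo months 1–12 at r₀ = 0%/12 = 0; months 13+ at r₁ = 16%/12 = 0.0133333.
After month 12 (no interest yet): B = $22,410.00 − 12·$789.68 = $12,933.84.

$12,933.84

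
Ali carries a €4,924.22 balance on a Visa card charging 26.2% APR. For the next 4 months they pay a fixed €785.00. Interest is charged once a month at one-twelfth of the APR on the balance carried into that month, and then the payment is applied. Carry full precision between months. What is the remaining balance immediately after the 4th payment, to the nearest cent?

€2,124.22

Monthly rate r = 26.2%/12 = 2.18333% = 0.0218333.
Each month: B ← B·(1+r) − €785.00.
Month 1: interest €107.51; balance after payment €4,246.73.
Month 2: interest €92.72; balance after payment €3,554.45.
Month 3: interest €77.61; balance after payment €2,847.06.
Month 4: interest €62.16; balance after payment €2,124.22.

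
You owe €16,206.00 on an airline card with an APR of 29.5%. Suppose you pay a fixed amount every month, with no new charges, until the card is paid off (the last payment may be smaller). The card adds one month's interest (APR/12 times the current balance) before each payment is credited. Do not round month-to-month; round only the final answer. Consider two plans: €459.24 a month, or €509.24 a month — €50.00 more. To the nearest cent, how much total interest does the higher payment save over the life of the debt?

€6,248.84

Monthly rate r = 29.5%/12 = 2.45833% = 0.0245833.
At €459.24/mo: n = ⌈−ln(1 − rB₀/P)/ln(1+r)⌉ = 84 payments (last €105.82); total interest = total paid − €16,206.00 = €22,016.74.
At €509.24/mo: 63 payments (last €401.02); total interest €15,767.90.
Interest saved = €22,016.74 − €15,767.90 = €6,248.84.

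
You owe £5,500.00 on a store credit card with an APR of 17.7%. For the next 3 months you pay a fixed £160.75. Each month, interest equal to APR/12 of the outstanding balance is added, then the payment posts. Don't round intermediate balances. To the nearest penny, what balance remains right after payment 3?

Monthly rate r = 17.7%/12 = 1.475% = 0.01475.
Each month: B ← B·(1+r) − £160.75.
Month 1: interest £81.12; balance after payment £5,420.38.
Month 2: interest £79.95; balance after payment £5,339.58.
Month 3: interest £78.76; balance after payment £5,257.58.

£5,257.58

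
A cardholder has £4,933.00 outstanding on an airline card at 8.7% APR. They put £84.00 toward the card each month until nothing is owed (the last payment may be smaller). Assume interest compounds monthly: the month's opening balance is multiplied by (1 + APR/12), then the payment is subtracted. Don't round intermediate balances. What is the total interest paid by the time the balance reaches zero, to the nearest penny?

Monthly rate r = 8.7%/12 = 0.725% = 0.00725.
Payoff takes n = ⌈−ln(1 − rB₀/P)/ln(1+r)⌉ = ⌈76.790⌉ = 77 payments; the last is £66.38.
Total paid = 76·£84.00 + £66.38 = £6,450.38.
Total interest = total paid − principal = £6,450.38 − £4,933.00 = £1,517.38.

£1,517.38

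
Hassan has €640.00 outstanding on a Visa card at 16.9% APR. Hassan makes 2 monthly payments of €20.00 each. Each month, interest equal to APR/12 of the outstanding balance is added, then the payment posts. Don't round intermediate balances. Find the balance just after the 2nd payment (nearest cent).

€617.87

Monthly rate r = 16.9%/12 = 1.40833% = 0.0140833.
Each month: B ← B·(1+r) − €20.00.
Month 1: interest €9.01; balance after payment €629.01.
Month 2: interest €8.86; balance after payment €617.87.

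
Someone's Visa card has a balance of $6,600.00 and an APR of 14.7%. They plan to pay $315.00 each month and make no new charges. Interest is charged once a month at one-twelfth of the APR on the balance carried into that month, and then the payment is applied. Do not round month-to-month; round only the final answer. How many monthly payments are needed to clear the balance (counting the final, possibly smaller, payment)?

25 months

Monthly rate r = 14.7%/12 = 1.225% = 0.01225.
Recurrence: B ← B·(1+r) − $315.00.
Month 1: interest $80.85; balance after payment $6,365.85.
Month 2: interest $77.98; balance after payment $6,128.83.
Closed form: n = −ln(1 − rB₀/P)/ln(1+r) = −ln(0.74333)/ln(1.01225) ≈ 24.361, so the balance reaches zero during payment 25.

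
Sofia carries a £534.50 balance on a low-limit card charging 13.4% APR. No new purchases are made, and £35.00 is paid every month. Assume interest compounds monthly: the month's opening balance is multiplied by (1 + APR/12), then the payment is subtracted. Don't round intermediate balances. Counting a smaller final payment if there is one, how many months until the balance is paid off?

17 payments

Monthly rate r = 13.4%/12 = 1.11667% = 0.0111667.
Recurrence: B ← B·(1+r) − £35.00.
Month 1: interest £5.97; balance after payment £505.47.
Month 2: interest £5.64; balance after payment £476.11.
Closed form: n = −ln(1 − rB₀/P)/ln(1+r) = −ln(0.82947)/ln(1.01117) ≈ 16.837, so the balance reaches zero during payment 17.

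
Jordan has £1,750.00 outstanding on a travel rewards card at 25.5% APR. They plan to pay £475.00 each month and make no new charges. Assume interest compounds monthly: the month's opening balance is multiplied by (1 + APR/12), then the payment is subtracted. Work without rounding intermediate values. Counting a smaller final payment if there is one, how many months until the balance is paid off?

Monthly rate r = 25.5%/12 = 2.125% = 0.02125.
Recurrence: B ← B·(1+r) − £475.00.
Month 1: interest £37.19; balance after payment £1,312.19.
Month 2: interest £27.88; balance after payment £865.07.
Month 3: interest £18.38; balance after payment £408.45.
Month 4: interest £8.68; balance after payment £0.00.

4 months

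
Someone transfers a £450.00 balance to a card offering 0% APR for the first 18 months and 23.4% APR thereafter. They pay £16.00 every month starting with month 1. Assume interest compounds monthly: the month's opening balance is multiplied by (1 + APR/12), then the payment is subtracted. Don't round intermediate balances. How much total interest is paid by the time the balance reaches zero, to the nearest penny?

£20.26

Promo months 1–18 at r₀ = 0%/12 = 0; months 19+ at r₁ = 23.4%/12 = 0.0195.
After month 18 (no interest yet): B = £450.00 − 18·£16.00 = £162.00.
Then at r₁ with £16.00/mo: n₂ = −ln(1 − r₁·B/P)/ln(1+r₁) ≈ 11.39 → 12 more payments.
Total paid = 29·£16.00 + £6.26 = £470.26; interest = £470.26 − £450.00 = £20.26.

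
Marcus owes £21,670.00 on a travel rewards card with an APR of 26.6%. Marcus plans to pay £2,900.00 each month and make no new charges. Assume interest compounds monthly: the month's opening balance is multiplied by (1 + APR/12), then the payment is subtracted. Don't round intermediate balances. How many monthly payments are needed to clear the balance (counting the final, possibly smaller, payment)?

9 payments

Monthly rate r = 26.6%/12 = 2.21667% = 0.0221667.
Recurrence: B ← B·(1+r) − £2,900.00.
Month 1: interest £480.35; balance after payment £19,250.35.
Month 2: interest £426.72; balance after payment £16,777.07.
Closed form: n = −ln(1 − rB₀/P)/ln(1+r) = −ln(0.83436)/ln(1.02217) ≈ 8.260, so the balance reaches zero during payment 9.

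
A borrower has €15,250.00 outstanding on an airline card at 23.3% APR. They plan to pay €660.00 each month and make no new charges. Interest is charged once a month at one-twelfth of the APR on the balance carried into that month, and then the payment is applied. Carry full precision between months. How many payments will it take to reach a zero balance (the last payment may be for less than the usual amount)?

31 months

Monthly rate r = 23.3%/12 = 1.94167% = 0.0194167.
Recurrence: B ← B·(1+r) − €660.00.
Month 1: interest €296.10; balance after payment €14,886.10.
Month 2: interest €289.04; balance after payment €14,515.14.
Closed form: n = −ln(1 − rB₀/P)/ln(1+r) = −ln(0.55136)/ln(1.01942) ≈ 30.960, so the balance reaches zero during payment 31.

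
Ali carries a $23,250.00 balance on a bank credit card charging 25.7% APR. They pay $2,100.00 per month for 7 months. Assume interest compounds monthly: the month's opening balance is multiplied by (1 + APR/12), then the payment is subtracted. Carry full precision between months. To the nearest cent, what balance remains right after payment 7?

Monthly rate r = 25.7%/12 = 2.14167% = 0.0214167.
Each month: B ← B·(1+r) − $2,100.00.
Month 1: interest $497.94; balance after payment $21,647.94.
Month 2: interest $463.63; balance after payment $20,011.56.
Month 3: interest $428.58; balance after payment $18,340.15.
Month 4: interest $392.78; balance after payment $16,632.93.
Month 5: interest $356.22; balance after payment $14,889.15.
Month 6: interest $318.88; balance after payment $13,108.03.
Month 7: interest $280.73; balance after payment $11,288.76.

$11,288.76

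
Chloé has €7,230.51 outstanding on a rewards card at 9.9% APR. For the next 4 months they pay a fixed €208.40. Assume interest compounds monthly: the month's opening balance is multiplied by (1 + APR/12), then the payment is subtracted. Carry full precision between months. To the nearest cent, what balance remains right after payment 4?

Monthly rate r = 9.9%/12 = 0.825% = 0.00825.
Each month: B ← B·(1+r) − €208.40.
Month 1: interest €59.65; balance after payment €7,081.76.
Month 2: interest €58.42; balance after payment €6,931.79.
Month 3: interest €57.19; balance after payment €6,780.57.
Month 4: interest €55.94; balance after payment €6,628.11.

€6,628.11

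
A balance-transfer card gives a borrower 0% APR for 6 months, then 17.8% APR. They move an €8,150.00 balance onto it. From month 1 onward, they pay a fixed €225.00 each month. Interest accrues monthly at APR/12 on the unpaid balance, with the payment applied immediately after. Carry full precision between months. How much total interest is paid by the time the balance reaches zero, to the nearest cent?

€2,288.54

Promo months 1–6 at r₀ = 0%/12 = 0; months 7+ at r₁ = 17.8%/12 = 0.0148333.
After month 6 (no interest yet): B = €8,150.00 − 6·€225.00 = €6,800.00.
Then at r₁ with €225.00/mo: n₂ = −ln(1 − r₁·B/P)/ln(1+r₁) ≈ 40.39 → 41 more payments.
Total paid = 46·€225.00 + €88.54 = €10,438.54; interest = €10,438.54 − €8,150.00 = €2,288.54.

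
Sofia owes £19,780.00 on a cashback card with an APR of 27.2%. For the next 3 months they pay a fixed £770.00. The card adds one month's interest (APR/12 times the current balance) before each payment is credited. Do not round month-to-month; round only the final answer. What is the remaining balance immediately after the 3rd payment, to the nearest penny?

Monthly rate r = 27.2%/12 = 2.26667% = 0.0226667.
Each month: B ← B·(1+r) − £770.00.
Month 1: interest £448.35; balance after payment £19,458.35.
Month 2: interest £441.06; balance after payment £19,129.40.
Month 3: interest £433.60; balance after payment £18,793.00.

£18,793.00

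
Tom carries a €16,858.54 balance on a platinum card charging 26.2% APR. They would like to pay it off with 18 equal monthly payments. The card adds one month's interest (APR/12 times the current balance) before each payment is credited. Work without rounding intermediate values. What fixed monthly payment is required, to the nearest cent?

€1,142.71

Monthly rate r = 26.2%/12 = 2.18333% = 0.0218333.
Level-payment amortization: P = B₀·r / (1 − (1+r)^(−n)) = 16858.54·0.0218333 / (1 − 1.02183^(−18)).
Denominator 1 − (1+r)^(−18) = 0.322110641.
P = 368.078 / 0.322110641 ≈ 1142.71.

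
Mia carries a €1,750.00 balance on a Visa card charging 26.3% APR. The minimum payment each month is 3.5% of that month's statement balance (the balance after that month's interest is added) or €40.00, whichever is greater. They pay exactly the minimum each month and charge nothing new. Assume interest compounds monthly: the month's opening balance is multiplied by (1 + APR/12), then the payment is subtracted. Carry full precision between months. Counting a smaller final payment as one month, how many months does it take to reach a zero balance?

76 months

Monthly rate r = 26.3%/12 = 2.19167% = 0.0219167.
While 3.5% of the post-interest balance exceeds €40.00, each month B ← (B·(1+r))·(1 − 0.035), i.e. B shrinks by the factor (1+r)·0.965 = 0.98615.
This holds for months 1–33. Entering month 34 the balance is €1,104.46; 3.5% of the post-interest balance is now below €40.00, so the flat €40.00 minimum applies from here.
From month 34 a fixed €40.00 at rate r clears €1,104.46 in 43 more payments. Total: 33 + 43 = 76 months.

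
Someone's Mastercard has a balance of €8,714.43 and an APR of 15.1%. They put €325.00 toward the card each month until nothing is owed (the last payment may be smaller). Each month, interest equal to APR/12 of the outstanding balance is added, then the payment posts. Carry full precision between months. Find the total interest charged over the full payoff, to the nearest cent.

Monthly rate r = 15.1%/12 = 1.25833% = 0.0125833.
Payoff takes n = ⌈−ln(1 − rB₀/P)/ln(1+r)⌉ = ⌈32.915⌉ = 33 payments; the last is €297.40.
Total paid = 32·€325.00 + €297.40 = €10,697.40.
Total interest = total paid − principal = €10,697.40 − €8,714.43 = €1,982.97.

€1,982.97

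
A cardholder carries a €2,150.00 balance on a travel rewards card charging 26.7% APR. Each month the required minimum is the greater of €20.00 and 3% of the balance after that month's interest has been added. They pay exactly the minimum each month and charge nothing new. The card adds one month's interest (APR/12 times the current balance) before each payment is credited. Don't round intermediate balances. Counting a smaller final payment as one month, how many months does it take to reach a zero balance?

Monthly rate r = 26.7%/12 = 2.225% = 0.02225.
While 3% of the post-interest balance exceeds €20.00, each month B ← (B·(1+r))·(1 − 0.03), i.e. B shrinks by the factor (1+r)·0.97 = 0.99158.
This holds for months 1–142. Entering month 143 the balance is €647.34; 3% of the post-interest balance is now below €20.00, so the flat €20.00 minimum applies from here.
From month 143 a fixed €20.00 at rate r clears €647.34 in 58 more payments. Total: 142 + 58 = 200 months.

200 months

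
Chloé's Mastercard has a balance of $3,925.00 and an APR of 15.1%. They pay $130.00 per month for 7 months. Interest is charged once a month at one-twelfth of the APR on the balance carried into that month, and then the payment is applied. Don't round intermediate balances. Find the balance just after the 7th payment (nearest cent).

$3,338.97

Monthly rate r = 15.1%/12 = 1.25833% = 0.0125833.
Each month: B ← B·(1+r) − $130.00.
Month 1: interest $49.39; balance after payment $3,844.39.
Month 2: interest $48.38; balance after payment $3,762.76.
Month 3: interest $47.35; balance after payment $3,680.11.
Month 4: interest $46.31; balance after payment $3,596.42.
Month 5: interest $45.25; balance after payment $3,511.68.
Month 6: interest $44.19; balance after payment $3,425.86.
Month 7: interest $43.11; balance after payment $3,338.97.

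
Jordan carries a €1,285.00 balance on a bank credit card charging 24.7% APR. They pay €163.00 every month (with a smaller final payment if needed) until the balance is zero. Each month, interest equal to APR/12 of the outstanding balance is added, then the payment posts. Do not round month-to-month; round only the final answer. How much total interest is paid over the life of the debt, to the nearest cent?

€131.85

Monthly rate r = 24.7%/12 = 2.05833% = 0.0205833.
Payoff takes n = ⌈−ln(1 − rB₀/P)/ln(1+r)⌉ = ⌈8.690⌉ = 9 payments; the last is €112.85.
Total paid = 8·€163.00 + €112.85 = €1,416.85.
Total interest = total paid − principal = €1,416.85 − €1,285.00 = €131.85.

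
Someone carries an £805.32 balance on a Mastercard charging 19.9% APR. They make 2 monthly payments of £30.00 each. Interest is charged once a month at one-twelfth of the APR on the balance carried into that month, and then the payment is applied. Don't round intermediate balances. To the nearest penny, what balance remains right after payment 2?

£771.75

Monthly rate r = 19.9%/12 = 1.65833% = 0.0165833.
Each month: B ← B·(1+r) − £30.00.
Month 1: interest £13.35; balance after payment £788.67.
Month 2: interest £13.08; balance after payment £771.75.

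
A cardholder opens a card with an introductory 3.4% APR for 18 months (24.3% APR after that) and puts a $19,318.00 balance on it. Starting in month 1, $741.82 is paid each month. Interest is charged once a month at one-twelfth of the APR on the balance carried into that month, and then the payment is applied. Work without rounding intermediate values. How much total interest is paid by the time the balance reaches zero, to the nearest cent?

Promo months 1–18 at r₀ = 3.4%/12 = 0.00283333; months 19+ at r₁ = 24.3%/12 = 0.02025.
After month 18: iterate B ← B·(1+r₀) − $741.82 for 18 months → $6,648.06.
Then at r₁ with $741.82/mo: n₂ = −ln(1 − r₁·B/P)/ln(1+r₁) ≈ 9.99 → 10 more payments.
Total paid = 27·$741.82 + $733.64 = $20,762.78; interest = $20,762.78 − $19,318.00 = $1,444.78.

$1,444.78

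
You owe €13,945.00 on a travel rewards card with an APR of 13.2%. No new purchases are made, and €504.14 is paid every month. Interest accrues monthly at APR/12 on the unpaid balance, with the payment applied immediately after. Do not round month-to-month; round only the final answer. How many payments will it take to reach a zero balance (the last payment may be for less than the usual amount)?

34 months

Monthly rate r = 13.2%/12 = 1.1% = 0.011.
Recurrence: B ← B·(1+r) − €504.14.
Month 1: interest €153.39; balance after payment €13,594.26.
Month 2: interest €149.54; balance after payment €13,239.65.
Closed form: n = −ln(1 − rB₀/P)/ln(1+r) = −ln(0.69573)/ln(1.011) ≈ 33.162, so the balance reaches zero during payment 34.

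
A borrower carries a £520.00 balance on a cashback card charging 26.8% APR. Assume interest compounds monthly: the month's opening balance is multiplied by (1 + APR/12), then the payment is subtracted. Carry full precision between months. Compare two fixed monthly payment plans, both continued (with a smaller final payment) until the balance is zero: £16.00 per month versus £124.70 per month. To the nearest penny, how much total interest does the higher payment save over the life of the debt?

Monthly rate r = 26.8%/12 = 2.23333% = 0.0223333.
At £16.00/mo: n = ⌈−ln(1 − rB₀/P)/ln(1+r)⌉ = 59 payments (last £9.42); total interest = total paid − £520.00 = £417.42.
At £124.70/mo: 5 payments (last £53.44); total interest £32.24.
Interest saved = £417.42 − £32.24 = £385.18.

£385.18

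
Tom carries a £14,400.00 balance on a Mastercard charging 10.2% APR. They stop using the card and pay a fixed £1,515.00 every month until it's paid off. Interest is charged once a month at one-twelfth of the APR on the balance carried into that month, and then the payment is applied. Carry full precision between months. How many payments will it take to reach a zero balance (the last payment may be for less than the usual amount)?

Monthly rate r = 10.2%/12 = 0.85% = 0.0085.
Recurrence: B ← B·(1+r) − £1,515.00.
Month 1: interest £122.40; balance after payment £13,007.40.
Month 2: interest £110.56; balance after payment £11,602.96.
Closed form: n = −ln(1 − rB₀/P)/ln(1+r) = −ln(0.91921)/ln(1.0085) ≈ 9.953, so the balance reaches zero during payment 10.

10 months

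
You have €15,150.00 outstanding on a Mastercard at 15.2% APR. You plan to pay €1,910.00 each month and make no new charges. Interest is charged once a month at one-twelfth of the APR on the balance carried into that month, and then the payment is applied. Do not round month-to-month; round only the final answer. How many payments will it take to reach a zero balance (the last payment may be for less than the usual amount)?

9 payments

Monthly rate r = 15.2%/12 = 1.26667% = 0.0126667.
Recurrence: B ← B·(1+r) − €1,910.00.
Month 1: interest €191.90; balance after payment €13,431.90.
Month 2: interest €170.14; balance after payment €11,692.04.
Closed form: n = −ln(1 − rB₀/P)/ln(1+r) = −ln(0.89953)/ln(1.01267) ≈ 8.412, so the balance reaches zero during payment 9.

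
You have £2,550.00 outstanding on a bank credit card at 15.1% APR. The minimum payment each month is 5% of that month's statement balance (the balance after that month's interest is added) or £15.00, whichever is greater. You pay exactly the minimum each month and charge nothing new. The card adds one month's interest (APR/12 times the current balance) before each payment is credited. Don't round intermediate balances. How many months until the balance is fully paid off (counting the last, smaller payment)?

79 months

Monthly rate r = 15.1%/12 = 1.25833% = 0.0125833.
While 5% of the post-interest balance exceeds £15.00, each month B ← (B·(1+r))·(1 − 0.05), i.e. B shrinks by the factor (1+r)·0.95 = 0.96195.
This holds for months 1–56. Entering month 57 the balance is £290.53; 5% of the post-interest balance is now below £15.00, so the flat £15.00 minimum applies from here.
From month 57 a fixed £15.00 at rate r clears £290.53 in 23 more payments. Total: 56 + 23 = 79 months.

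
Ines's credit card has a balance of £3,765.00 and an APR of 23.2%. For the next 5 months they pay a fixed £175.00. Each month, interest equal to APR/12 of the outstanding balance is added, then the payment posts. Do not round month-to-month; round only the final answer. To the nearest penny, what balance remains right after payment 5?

£3,233.80

Monthly rate r = 23.2%/12 = 1.93333% = 0.0193333.
Each month: B ← B·(1+r) − £175.00.
Month 1: interest £72.79; balance after payment £3,662.79.
Month 2: interest £70.81; balance after payment £3,558.60.
Month 3: interest £68.80; balance after payment £3,452.40.
Month 4: interest £66.75; balance after payment £3,344.15.
Month 5: interest £64.65; balance after payment £3,233.80.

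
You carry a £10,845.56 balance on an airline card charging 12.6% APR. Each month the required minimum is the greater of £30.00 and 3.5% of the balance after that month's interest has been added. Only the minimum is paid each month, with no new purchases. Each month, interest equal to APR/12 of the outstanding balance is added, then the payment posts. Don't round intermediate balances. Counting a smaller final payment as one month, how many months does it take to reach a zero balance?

135 months

Monthly rate r = 12.6%/12 = 1.05% = 0.0105.
While 3.5% of the post-interest balance exceeds £30.00, each month B ← (B·(1+r))·(1 − 0.035), i.e. B shrinks by the factor (1+r)·0.965 = 0.97513.
This holds for months 1–102. Entering month 103 the balance is £831.27; 3.5% of the post-interest balance is now below £30.00, so the flat £30.00 minimum applies from here.
From month 103 a fixed £30.00 at rate r clears £831.27 in 33 more payments. Total: 102 + 33 = 135 months.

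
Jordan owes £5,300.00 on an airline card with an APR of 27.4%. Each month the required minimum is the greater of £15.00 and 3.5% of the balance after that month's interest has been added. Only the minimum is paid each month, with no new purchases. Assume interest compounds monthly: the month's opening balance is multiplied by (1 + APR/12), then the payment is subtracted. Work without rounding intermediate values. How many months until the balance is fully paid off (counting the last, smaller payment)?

Monthly rate r = 27.4%/12 = 2.28333% = 0.0228333.
While 3.5% of the post-interest balance exceeds £15.00, each month B ← (B·(1+r))·(1 − 0.035), i.e. B shrinks by the factor (1+r)·0.965 = 0.98703.
This holds for months 1–195. Entering month 196 the balance is £415.96; 3.5% of the post-interest balance is now below £15.00, so the flat £15.00 minimum applies from here.
From month 196 a fixed £15.00 at rate r clears £415.96 in 45 more payments. Total: 195 + 45 = 240 months.

240 months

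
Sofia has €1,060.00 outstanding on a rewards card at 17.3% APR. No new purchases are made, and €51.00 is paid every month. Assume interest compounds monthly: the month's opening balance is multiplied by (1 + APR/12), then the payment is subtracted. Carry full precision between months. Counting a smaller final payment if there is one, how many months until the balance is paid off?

Monthly rate r = 17.3%/12 = 1.44167% = 0.0144167.
Recurrence: B ← B·(1+r) − €51.00.
Month 1: interest €15.28; balance after payment €1,024.28.
Month 2: interest €14.77; balance after payment €988.05.
Closed form: n = −ln(1 − rB₀/P)/ln(1+r) = −ln(0.70036)/ln(1.01442) ≈ 24.883, so the balance reaches zero during payment 25.

25 payments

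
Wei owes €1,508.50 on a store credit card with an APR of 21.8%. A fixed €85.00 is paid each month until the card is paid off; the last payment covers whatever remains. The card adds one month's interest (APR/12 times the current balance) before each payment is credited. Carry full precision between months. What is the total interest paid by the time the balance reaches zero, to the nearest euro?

€329

Monthly rate r = 21.8%/12 = 1.81667% = 0.0181667.
Payoff takes n = ⌈−ln(1 − rB₀/P)/ln(1+r)⌉ = ⌈21.618⌉ = 22 payments; the last is €52.72.
Total paid = 21·€85.00 + €52.72 = €1,837.72.
Total interest = total paid − principal = €1,837.72 − €1,508.50 = €329.22.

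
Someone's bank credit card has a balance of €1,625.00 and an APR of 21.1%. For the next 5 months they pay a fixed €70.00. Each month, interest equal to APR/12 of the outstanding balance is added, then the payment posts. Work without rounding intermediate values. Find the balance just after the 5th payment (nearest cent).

Monthly rate r = 21.1%/12 = 1.75833% = 0.0175833.
Each month: B ← B·(1+r) − €70.00.
Month 1: interest €28.57; balance after payment €1,583.57.
Month 2: interest €27.84; balance after payment €1,541.42.
Month 3: interest €27.10; balance after payment €1,498.52.
Month 4: interest €26.35; balance after payment €1,454.87.
Month 5: interest €25.58; balance after payment €1,410.45.

€1,410.45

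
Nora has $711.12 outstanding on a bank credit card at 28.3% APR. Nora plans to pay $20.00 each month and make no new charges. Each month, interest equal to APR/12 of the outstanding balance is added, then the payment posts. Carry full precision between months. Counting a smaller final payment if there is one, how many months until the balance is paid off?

79 months

Monthly rate r = 28.3%/12 = 2.35833% = 0.0235833.
Recurrence: B ← B·(1+r) − $20.00.
Month 1: interest $16.77; balance after payment $707.89.
Month 2: interest $16.69; balance after payment $704.58.
Closed form: n = −ln(1 − rB₀/P)/ln(1+r) = −ln(0.16147)/ln(1.02358) ≈ 78.227, so the balance reaches zero during payment 79.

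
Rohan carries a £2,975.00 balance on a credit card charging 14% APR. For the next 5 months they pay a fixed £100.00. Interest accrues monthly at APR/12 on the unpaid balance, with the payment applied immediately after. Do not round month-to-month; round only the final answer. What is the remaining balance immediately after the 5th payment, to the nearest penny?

£2,640.83

Monthly rate r = 14%/12 = 1.16667% = 0.0116667.
Each month: B ← B·(1+r) − £100.00.
Month 1: interest £34.71; balance after payment £2,909.71.
Month 2: interest £33.95; balance after payment £2,843.65.
Month 3: interest £33.18; balance after payment £2,776.83.
Month 4: interest £32.40; balance after payment £2,709.23.
Month 5: interest £31.61; balance after payment £2,640.83.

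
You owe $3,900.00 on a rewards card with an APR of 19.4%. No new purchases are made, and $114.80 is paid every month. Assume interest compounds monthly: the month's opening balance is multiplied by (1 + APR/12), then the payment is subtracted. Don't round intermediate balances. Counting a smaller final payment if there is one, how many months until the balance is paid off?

Monthly rate r = 19.4%/12 = 1.61667% = 0.0161667.
Recurrence: B ← B·(1+r) − $114.80.
Month 1: interest $63.05; balance after payment $3,848.25.
Month 2: interest $62.21; balance after payment $3,795.66.
Closed form: n = −ln(1 − rB₀/P)/ln(1+r) = −ln(0.45078)/ln(1.01617) ≈ 49.682, so the balance reaches zero during payment 50.

50 months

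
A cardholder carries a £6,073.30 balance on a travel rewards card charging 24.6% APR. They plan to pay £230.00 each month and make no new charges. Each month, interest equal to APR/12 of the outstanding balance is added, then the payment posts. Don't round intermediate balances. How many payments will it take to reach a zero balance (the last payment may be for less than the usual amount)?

39 payments

Monthly rate r = 24.6%/12 = 2.05% = 0.0205.
Recurrence: B ← B·(1+r) − £230.00.
Month 1: interest £124.50; balance after payment £5,967.80.
Month 2: interest £122.34; balance after payment £5,860.14.
Closed form: n = −ln(1 − rB₀/P)/ln(1+r) = −ln(0.45868)/ln(1.0205) ≈ 38.408, so the balance reaches zero during payment 39.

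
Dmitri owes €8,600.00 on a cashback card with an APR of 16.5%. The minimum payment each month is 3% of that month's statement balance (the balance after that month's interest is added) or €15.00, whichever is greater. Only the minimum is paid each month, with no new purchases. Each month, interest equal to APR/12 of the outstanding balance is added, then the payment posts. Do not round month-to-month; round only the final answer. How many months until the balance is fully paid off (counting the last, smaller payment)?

215 months

Monthly rate r = 16.5%/12 = 1.375% = 0.01375.
While 3% of the post-interest balance exceeds €15.00, each month B ← (B·(1+r))·(1 − 0.03), i.e. B shrinks by the factor (1+r)·0.97 = 0.98334.
This holds for months 1–171. Entering month 172 the balance is €486.01; 3% of the post-interest balance is now below €15.00, so the flat €15.00 minimum applies from here.
From month 172 a fixed €15.00 at rate r clears €486.01 in 44 more payments. Total: 171 + 44 = 215 months.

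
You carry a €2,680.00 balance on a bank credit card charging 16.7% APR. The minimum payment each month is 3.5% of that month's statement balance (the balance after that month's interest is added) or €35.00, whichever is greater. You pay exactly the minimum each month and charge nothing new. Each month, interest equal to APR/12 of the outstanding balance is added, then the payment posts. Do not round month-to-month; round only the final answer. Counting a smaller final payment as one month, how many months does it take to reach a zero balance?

82 months

Monthly rate r = 16.7%/12 = 1.39167% = 0.0139167.
While 3.5% of the post-interest balance exceeds €35.00, each month B ← (B·(1+r))·(1 − 0.035), i.e. B shrinks by the factor (1+r)·0.965 = 0.97843.
This holds for months 1–46. Entering month 47 the balance is €982.87; 3.5% of the post-interest balance is now below €35.00, so the flat €35.00 minimum applies from here.
From month 47 a fixed €35.00 at rate r clears €982.87 in 36 more payments. Total: 46 + 36 = 82 months.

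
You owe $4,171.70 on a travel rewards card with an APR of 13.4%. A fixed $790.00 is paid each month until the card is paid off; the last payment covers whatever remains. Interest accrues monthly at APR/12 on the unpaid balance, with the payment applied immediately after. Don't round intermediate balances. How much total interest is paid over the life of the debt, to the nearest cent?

$153.11

Monthly rate r = 13.4%/12 = 1.11667% = 0.0111667.
Payoff takes n = ⌈−ln(1 − rB₀/P)/ln(1+r)⌉ = ⌈5.473⌉ = 6 payments; the last is $374.81.
Total paid = 5·$790.00 + $374.81 = $4,324.81.
Total interest = total paid − principal = $4,324.81 − $4,171.70 = $153.11.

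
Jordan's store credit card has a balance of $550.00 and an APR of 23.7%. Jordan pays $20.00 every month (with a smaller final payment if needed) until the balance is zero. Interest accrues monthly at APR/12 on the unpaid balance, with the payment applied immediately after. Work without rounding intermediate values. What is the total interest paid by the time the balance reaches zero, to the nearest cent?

$251.08

Monthly rate r = 23.7%/12 = 1.975% = 0.01975.
Payoff takes n = ⌈−ln(1 − rB₀/P)/ln(1+r)⌉ = ⌈40.053⌉ = 41 payments; the last is $1.08.
Total paid = 40·$20.00 + $1.08 = $801.08.
Total interest = total paid − principal = $801.08 − $550.00 = $251.08.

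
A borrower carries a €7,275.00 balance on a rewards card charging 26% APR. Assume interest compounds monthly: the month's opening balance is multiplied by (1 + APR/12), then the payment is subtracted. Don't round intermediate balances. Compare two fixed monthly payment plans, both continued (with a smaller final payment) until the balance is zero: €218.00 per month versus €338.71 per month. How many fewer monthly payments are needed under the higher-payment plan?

30 fewer payments

Monthly rate r = 26%/12 = 2.16667% = 0.0216667.
At €218.00/mo: n = ⌈−ln(1 − rB₀/P)/ln(1+r)⌉ = 60 payments (last €195.87); total interest = total paid − €7,275.00 = €5,782.87.
At €338.71/mo: 30 payments (last €72.58); total interest €2,620.17.
Payments saved = 60 − 30 = 30.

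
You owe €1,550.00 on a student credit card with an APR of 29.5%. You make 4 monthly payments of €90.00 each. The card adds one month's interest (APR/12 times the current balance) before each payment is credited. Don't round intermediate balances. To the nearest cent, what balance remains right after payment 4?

€1,334.64

Monthly rate r = 29.5%/12 = 2.45833% = 0.0245833.
Each month: B ← B·(1+r) − €90.00.
Month 1: interest €38.10; balance after payment €1,498.10.
Month 2: interest €36.83; balance after payment €1,444.93.
Month 3: interest €35.52; balance after payment €1,390.45.
Month 4: interest €34.18; balance after payment €1,334.64.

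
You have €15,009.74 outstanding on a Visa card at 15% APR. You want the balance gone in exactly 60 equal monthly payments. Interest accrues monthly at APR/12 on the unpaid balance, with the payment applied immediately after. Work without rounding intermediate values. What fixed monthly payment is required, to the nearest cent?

€357.08

Monthly rate r = 15%/12 = 1.25% = 0.0125.
Level-payment amortization: P = B₀·r / (1 − (1+r)^(−n)) = 15009.74·0.0125 / (1 − 1.0125^(−60)).
Denominator 1 − (1+r)^(−60) = 0.525432397.
P = 187.622 / 0.525432397 ≈ 357.08.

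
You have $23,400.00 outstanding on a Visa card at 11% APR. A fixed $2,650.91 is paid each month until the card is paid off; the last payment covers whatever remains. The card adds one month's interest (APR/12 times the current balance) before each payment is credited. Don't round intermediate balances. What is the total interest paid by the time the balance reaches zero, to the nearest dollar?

Monthly rate r = 11%/12 = 0.916667% = 0.00916667.
Payoff takes n = ⌈−ln(1 − rB₀/P)/ln(1+r)⌉ = ⌈9.247⌉ = 10 payments; the last is $656.83.
Total paid = 9·$2,650.91 + $656.83 = $24,515.02.
Total interest = total paid − principal = $24,515.02 − $23,400.00 = $1,115.02.

$1,115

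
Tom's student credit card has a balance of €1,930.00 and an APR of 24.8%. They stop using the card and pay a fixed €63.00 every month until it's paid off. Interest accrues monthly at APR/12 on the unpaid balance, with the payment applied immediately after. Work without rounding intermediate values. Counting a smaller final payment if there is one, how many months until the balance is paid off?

Monthly rate r = 24.8%/12 = 2.06667% = 0.0206667.
Recurrence: B ← B·(1+r) − €63.00.
Month 1: interest €39.89; balance after payment €1,906.89.
Month 2: interest €39.41; balance after payment €1,883.30.
Closed form: n = −ln(1 − rB₀/P)/ln(1+r) = −ln(0.36688)/ln(1.02067) ≈ 49.019, so the balance reaches zero during payment 50.

50 months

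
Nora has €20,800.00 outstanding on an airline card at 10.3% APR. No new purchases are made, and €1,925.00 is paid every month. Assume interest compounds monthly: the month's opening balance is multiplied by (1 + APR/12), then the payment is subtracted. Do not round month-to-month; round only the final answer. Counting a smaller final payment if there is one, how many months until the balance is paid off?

Monthly rate r = 10.3%/12 = 0.858333% = 0.00858333.
Recurrence: B ← B·(1+r) − €1,925.00.
Month 1: interest €178.53; balance after payment €19,053.53.
Month 2: interest €163.54; balance after payment €17,292.08.
Closed form: n = −ln(1 − rB₀/P)/ln(1+r) = −ln(0.90726)/ln(1.00858) ≈ 11.388, so the balance reaches zero during payment 12.

12 payments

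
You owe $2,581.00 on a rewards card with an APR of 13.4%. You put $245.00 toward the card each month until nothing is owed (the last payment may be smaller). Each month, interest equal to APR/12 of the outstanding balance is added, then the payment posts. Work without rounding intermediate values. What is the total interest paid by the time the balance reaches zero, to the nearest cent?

Monthly rate r = 13.4%/12 = 1.11667% = 0.0111667.
Payoff takes n = ⌈−ln(1 − rB₀/P)/ln(1+r)⌉ = ⌈11.270⌉ = 12 payments; the last is $66.45.
Total paid = 11·$245.00 + $66.45 = $2,761.45.
Total interest = total paid − principal = $2,761.45 − $2,581.00 = $180.45.

$180.45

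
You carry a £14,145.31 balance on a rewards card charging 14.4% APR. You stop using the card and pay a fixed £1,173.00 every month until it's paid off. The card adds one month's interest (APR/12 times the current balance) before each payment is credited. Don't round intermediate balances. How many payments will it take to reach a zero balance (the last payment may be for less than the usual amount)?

14 payments

Monthly rate r = 14.4%/12 = 1.2% = 0.012.
Recurrence: B ← B·(1+r) − £1,173.00.
Month 1: interest £169.74; balance after payment £13,142.05.
Month 2: interest £157.70; balance after payment £12,126.76.
Closed form: n = −ln(1 − rB₀/P)/ln(1+r) = −ln(0.85529)/ln(1.012) ≈ 13.104, so the balance reaches zero during payment 14.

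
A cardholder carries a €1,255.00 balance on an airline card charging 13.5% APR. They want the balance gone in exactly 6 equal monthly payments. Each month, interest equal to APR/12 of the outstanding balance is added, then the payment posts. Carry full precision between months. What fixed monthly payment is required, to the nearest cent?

€217.48

Monthly rate r = 13.5%/12 = 1.125% = 0.01125.
Level-payment amortization: P = B₀·r / (1 − (1+r)^(−n)) = 1255.00·0.01125 / (1 − 1.01125^(−6)).
Denominator 1 − (1+r)^(−6) = 0.0649199481.
P = 14.1188 / 0.0649199481 ≈ 217.48.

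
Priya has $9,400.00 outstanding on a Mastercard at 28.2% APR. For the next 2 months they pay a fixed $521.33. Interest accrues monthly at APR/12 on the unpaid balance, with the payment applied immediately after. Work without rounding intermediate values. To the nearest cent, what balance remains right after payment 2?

$8,792.08

Monthly rate r = 28.2%/12 = 2.35% = 0.0235.
Each month: B ← B·(1+r) − $521.33.
Month 1: interest $220.90; balance after payment $9,099.57.
Month 2: interest $213.84; balance after payment $8,792.08.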